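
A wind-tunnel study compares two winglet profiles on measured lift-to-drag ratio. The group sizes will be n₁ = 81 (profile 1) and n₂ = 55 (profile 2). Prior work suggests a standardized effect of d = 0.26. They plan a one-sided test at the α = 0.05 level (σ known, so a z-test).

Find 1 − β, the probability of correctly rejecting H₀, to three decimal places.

Power ≈ 0.438

Noncentrality parameter: δ = d / √(1/n₁ + 1/n₂) = 0.26 / √(1/81 + 1/55) = 1.4881
One-sided α = 0.05 → critical value z_{0.05} = 1.645.
Power = Φ(δ − 1.645) = Φ(-0.157) = 0.4377.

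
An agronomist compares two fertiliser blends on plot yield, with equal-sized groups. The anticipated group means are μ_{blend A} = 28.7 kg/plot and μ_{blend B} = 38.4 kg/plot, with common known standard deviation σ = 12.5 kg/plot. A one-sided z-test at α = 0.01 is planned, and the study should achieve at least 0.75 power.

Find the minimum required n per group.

Standardized effect: d = |μ_{blend A} − μ_{blend B}| / σ = |28.7 − 38.4| / 12.5 = 0.7760
For power 0.75 need Φ(δ − z_{0.01}) = 0.75, so δ = z_{0.01} + z_{0.25} = 2.326 + 0.674 = 3.001.
δ = d·√(n/2) ⇒ n = 2(δ/d)² = 2 × (3.001 / 0.7760)² = 29.91.
Round up to the next whole unit.

n = 30 per group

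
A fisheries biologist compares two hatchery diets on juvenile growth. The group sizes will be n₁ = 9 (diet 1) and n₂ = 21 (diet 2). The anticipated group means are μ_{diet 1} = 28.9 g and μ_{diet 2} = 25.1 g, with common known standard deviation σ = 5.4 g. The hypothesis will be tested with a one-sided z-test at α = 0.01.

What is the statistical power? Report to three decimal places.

Power ≈ 0.288

Standardized effect: d = |μ_{diet 1} − μ_{diet 2}| / σ = |28.9 − 25.1| / 5.4 = 0.7037
Noncentrality parameter: δ = d / √(1/n₁ + 1/n₂) = 0.7037 / √(1/9 + 1/21) = 1.7663
One-sided α = 0.01 → critical value z_{0.01} = 2.326.
Power = P(Z > 2.326 − δ) = Φ(-0.560) = 0.2877.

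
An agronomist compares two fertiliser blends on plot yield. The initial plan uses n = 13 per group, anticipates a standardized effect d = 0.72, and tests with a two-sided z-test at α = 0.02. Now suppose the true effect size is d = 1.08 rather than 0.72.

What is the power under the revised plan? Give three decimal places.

Power ≈ 0.665

With d = 1.08: δ = d·√(n/2) = 1.08 × √(13/2) = 2.7535. Critical value z_{0.01} = 2.326.
Revised power = Φ(δ − 2.326) + Φ(−δ − 2.326) = Φ(0.427) + Φ(-5.080) = 0.6654 + 0.0000 = 0.6654.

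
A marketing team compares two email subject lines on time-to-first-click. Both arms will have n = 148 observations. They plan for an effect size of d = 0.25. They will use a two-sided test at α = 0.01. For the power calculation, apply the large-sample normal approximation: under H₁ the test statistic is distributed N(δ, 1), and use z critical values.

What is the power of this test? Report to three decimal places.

Power ≈ 0.335

Noncentrality parameter: δ = d·√(n/2) = 0.25 × √(148/2) = 2.1506
Critical value for a two-sided test at α = 0.01: z_{α/2} = 2.576.
Power = Φ(δ − 2.576) + Φ(−δ − 2.576) = Φ(-0.425) + Φ(-4.726) = 0.3353 + 0.0000 = 0.3353.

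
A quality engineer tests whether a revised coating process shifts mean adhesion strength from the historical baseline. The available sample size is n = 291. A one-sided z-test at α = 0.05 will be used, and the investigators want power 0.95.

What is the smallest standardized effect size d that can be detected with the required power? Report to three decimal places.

Need Φ(δ − 1.645) = 0.95, so δ = 1.645 + 1.645 = 3.290.
δ = d·√n ⇒ d = δ/√n = 3.290/√291 = 0.1928.

d ≈ 0.193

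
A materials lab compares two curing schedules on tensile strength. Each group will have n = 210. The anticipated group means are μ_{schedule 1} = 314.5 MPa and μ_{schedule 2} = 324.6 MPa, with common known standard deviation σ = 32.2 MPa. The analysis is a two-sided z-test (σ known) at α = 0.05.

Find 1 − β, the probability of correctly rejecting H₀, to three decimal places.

Standardized effect: d = |μ_{schedule 1} − μ_{schedule 2}| / σ = |314.5 − 324.6| / 32.2 = 0.3137
Noncentrality parameter: λ = d·√(n/2) = 0.3137 × √(210/2) = 3.2141
Two-sided α = 0.05 → critical value z_{0.025} = 1.960.
Power = Φ(λ − 1.960) + Φ(−λ − 1.960) = Φ(1.254) + Φ(-5.174) = 0.8951 + 0.0000 = 0.8951.

Power ≈ 0.895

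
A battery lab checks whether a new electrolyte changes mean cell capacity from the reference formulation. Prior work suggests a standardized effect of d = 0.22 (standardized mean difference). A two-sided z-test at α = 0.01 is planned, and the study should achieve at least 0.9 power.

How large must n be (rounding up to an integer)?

n = 308

For power 0.9 need Φ(δ − z_{0.005}) = 0.9, so δ = z_{0.005} + z_{0.10} = 2.576 + 1.282 = 3.857.
(The Φ(−δ − z_{α/2}) term is vanishingly small for δ > 0 and is dropped in the standard sample-size formula.)
δ = d·√n ⇒ n = (δ/d)² = (3.857 / 0.22)² = 307.43.
Rounding up, n = 308.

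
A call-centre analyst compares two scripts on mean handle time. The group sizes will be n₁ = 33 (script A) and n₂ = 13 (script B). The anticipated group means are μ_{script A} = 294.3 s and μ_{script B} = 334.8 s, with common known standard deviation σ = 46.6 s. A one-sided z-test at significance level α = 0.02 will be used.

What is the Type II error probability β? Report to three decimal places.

β ≈ 0.274

Standardized effect: d = |μ_{script A} − μ_{script B}| / σ = |294.3 − 334.8| / 46.6 = 0.8691
Noncentrality parameter: δ = d / √(1/n₁ + 1/n₂) = 0.8691 / √(1/33 + 1/13) = 2.6541
Critical value for a one-sided test at α = 0.02: z_α = 2.054.
Power = P(Z > 2.054 − δ) = Φ(0.600) = 0.7259.
Type II error: β = 1 − power = 1 − 0.7259 = 0.2741.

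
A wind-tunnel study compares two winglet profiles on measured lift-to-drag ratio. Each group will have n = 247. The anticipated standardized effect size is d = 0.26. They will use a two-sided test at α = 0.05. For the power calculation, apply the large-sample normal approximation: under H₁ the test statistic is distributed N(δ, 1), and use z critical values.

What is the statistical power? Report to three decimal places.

Noncentrality parameter: δ = d·√(n/2) = 0.26 × √(247/2) = 2.8894
Critical value for a two-sided test at α = 0.05: z_{α/2} = 1.960.
Power = Φ(δ − 1.960) + Φ(−δ − 1.960) = Φ(0.929) + Φ(-4.849) = 0.8237 + 0.0000 = 0.8237.

Power ≈ 0.824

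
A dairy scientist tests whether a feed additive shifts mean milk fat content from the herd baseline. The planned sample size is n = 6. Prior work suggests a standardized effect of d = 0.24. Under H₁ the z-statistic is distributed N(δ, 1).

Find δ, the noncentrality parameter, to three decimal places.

δ ≈ 0.588

The noncentrality parameter scales effect size by the design's sample-size factor: δ = d·√n = 0.24 × √6 = 0.5879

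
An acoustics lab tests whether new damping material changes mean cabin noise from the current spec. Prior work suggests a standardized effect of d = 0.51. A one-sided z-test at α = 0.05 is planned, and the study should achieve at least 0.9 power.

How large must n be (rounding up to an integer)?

n = 33

Set Φ(δ − 1.645) = 0.9; then δ − 1.645 = Φ⁻¹(0.9) = 1.282, giving δ = 2.926.
δ = d·√n ⇒ n = (δ/d)² = (2.926 / 0.51)² = 32.93.
Rounding up, n = 33.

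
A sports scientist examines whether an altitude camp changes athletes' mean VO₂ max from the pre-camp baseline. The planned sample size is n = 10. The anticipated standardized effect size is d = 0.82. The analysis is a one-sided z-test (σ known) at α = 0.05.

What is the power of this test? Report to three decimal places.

Power ≈ 0.828

Noncentrality parameter: δ = d·√n = 0.82 × √10 = 2.5931
Critical value for a one-sided test at α = 0.05: z_α = 1.645.
Power = Φ(δ − 1.645) = Φ(0.948) = 0.8285.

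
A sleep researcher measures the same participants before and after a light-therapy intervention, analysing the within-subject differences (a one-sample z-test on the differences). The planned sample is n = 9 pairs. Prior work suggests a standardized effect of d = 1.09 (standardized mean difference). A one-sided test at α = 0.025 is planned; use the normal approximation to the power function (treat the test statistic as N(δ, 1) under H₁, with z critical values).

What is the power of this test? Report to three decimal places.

Noncentrality parameter: δ = d·√n = 1.09 × √9 = 3.2700
Critical value for a one-sided test at α = 0.025: z_α = 1.960.
Power = Φ(δ − 1.960) = Φ(1.310) = 0.9049.

Power ≈ 0.905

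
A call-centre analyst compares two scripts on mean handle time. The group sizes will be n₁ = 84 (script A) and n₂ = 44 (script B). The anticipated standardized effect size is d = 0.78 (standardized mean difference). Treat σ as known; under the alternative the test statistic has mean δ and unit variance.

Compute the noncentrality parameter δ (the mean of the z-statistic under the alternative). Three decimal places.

The noncentrality parameter scales effect size by the design's sample-size factor: δ = d / √(1/n₁ + 1/n₂) = 0.78 / √(1/84 + 1/44) = 4.1914

δ ≈ 4.191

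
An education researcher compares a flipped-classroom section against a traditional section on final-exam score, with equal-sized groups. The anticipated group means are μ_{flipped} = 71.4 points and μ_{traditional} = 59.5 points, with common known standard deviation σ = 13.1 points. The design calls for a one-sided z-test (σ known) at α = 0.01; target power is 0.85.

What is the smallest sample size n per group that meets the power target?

n = 28 per group

Standardized effect: d = |μ_{flipped} − μ_{traditional}| / σ = |71.4 − 59.5| / 13.1 = 0.9084
Set Φ(δ − 2.326) = 0.85; then δ − 2.326 = Φ⁻¹(0.85) = 1.036, giving δ = 3.363.
δ = d·√(n/2) ⇒ n = 2(δ/d)² = 2 × (3.363 / 0.9084)² = 27.41.
Rounding up, n = 28 per group.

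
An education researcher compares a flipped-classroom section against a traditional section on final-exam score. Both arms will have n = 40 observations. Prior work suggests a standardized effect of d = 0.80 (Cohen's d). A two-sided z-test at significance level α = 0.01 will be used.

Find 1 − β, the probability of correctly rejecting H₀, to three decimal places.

Noncentrality parameter: δ = d·√(n/2) = 0.80 × √(40/2) = 3.5777
Two-sided α = 0.01 → critical value z_{0.005} = 2.576.
Power = Φ(δ − 2.576) + Φ(−δ − 2.576) = Φ(1.002) + Φ(-6.154) = 0.8418 + 0.0000 = 0.8418.

Power ≈ 0.842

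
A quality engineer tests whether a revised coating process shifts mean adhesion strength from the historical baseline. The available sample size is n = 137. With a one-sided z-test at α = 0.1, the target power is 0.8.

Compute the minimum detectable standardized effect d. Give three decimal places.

Need Φ(δ − 1.282) = 0.8, so δ = 1.282 + 0.842 = 2.123.
δ = d·√n ⇒ d = δ/√n = 2.123/√137 = 0.1814.

d ≈ 0.181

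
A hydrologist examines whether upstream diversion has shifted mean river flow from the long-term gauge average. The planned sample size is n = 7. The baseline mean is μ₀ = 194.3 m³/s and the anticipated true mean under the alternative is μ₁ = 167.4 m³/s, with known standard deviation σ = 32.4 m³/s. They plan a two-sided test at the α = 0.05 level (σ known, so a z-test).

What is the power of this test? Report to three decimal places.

Standardized effect: d = |μ₁ − μ₀| / σ = |167.4 − 194.3| / 32.4 = 0.8302
Noncentrality parameter: δ = d·√n = 0.8302 × √7 = 2.1966
Critical value for a two-sided test at α = 0.05: z_{α/2} = 1.960.
Power = Φ(δ − 1.960) + Φ(−δ − 1.960) = Φ(0.237) + Φ(-4.157) = 0.5935 + 0.0000 = 0.5936.

Power ≈ 0.594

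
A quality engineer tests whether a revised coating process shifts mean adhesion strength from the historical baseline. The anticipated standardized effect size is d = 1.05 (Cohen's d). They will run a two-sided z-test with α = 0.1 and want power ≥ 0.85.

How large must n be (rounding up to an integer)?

n = 7

For power 0.85 need Φ(δ − z_{0.05}) = 0.85, so δ = z_{0.05} + z_{0.15} = 1.645 + 1.036 = 2.681.
(The Φ(−δ − z_{α/2}) term is vanishingly small for δ > 0 and is dropped in the standard sample-size formula.)
δ = d·√n ⇒ n = (δ/d)² = (2.681 / 1.05)² = 6.52.
Round up to the next whole unit.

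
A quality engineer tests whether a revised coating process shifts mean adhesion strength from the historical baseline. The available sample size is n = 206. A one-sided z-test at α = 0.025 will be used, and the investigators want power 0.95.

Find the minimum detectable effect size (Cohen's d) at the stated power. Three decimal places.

Need Φ(δ − 1.960) = 0.95, so δ = 1.960 + 1.645 = 3.605.
δ = d·√n ⇒ d = δ/√n = 3.605/√206 = 0.2512.

d ≈ 0.251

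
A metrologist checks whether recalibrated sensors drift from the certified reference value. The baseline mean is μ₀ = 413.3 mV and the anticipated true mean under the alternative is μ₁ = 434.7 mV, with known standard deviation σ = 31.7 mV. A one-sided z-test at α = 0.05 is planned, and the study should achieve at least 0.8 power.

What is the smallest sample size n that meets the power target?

Standardized effect: d = |μ₁ − μ₀| / σ = |434.7 − 413.3| / 31.7 = 0.6751
Set Φ(δ − 1.645) = 0.8; then δ − 1.645 = Φ⁻¹(0.8) = 0.842, giving δ = 2.486.
δ = d·√n ⇒ n = (δ/d)² = (2.486 / 0.6751)² = 13.57.
Rounding up, n = 14.

n = 14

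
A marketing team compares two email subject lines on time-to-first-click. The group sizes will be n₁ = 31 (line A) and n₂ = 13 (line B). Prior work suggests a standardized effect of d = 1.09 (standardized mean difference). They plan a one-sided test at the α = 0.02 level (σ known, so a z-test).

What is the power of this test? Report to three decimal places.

Power ≈ 0.893

Noncentrality parameter: λ = d / √(1/n₁ + 1/n₂) = 1.09 / √(1/31 + 1/13) = 3.2988
Critical value for a one-sided test at α = 0.02: z_α = 2.054.
Power = P(Z > 2.054 − λ) = Φ(1.245) = 0.8934.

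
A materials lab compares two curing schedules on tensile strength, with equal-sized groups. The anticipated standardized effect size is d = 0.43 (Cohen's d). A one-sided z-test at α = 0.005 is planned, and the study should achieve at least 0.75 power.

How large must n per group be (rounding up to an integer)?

Set Φ(δ − 2.576) = 0.75; then δ − 2.576 = Φ⁻¹(0.75) = 0.674, giving δ = 3.250.
δ = d·√(n/2) ⇒ n = 2(δ/d)² = 2 × (3.250 / 0.43)² = 114.27.
Rounding up, n = 115 per group.

n = 115 per group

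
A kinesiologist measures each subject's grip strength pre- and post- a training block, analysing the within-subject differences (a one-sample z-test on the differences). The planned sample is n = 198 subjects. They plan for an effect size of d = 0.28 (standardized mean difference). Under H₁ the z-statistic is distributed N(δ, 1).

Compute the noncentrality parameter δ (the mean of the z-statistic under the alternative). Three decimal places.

The noncentrality parameter scales effect size by the design's sample-size factor: δ = d·√n = 0.28 × √198 = 3.9399

δ ≈ 3.940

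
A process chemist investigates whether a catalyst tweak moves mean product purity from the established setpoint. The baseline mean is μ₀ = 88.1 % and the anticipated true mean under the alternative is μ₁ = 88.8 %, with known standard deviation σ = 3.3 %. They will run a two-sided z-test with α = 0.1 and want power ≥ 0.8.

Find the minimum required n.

n = 138

Standardized effect: d = |μ₁ − μ₀| / σ = |88.8 − 88.1| / 3.3 = 0.2121
Set Φ(δ − 1.645) = 0.8; then δ − 1.645 = Φ⁻¹(0.8) = 0.842, giving δ = 2.486.
(For δ > 0 the lower-tail rejection region contributes negligibly to power, so the one-term inversion is standard.)
δ = d·√n ⇒ n = (δ/d)² = (2.486 / 0.2121)² = 137.40.
Round up to the next whole unit.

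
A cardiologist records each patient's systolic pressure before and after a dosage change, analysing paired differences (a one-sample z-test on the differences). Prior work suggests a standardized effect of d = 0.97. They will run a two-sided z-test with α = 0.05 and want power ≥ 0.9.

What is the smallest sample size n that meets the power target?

n = 12

For power 0.9 need Φ(δ − z_{0.025}) = 0.9, so δ = z_{0.025} + z_{0.10} = 1.960 + 1.282 = 3.242.
(For δ > 0 the lower-tail rejection region contributes negligibly to power, so the one-term inversion is standard.)
δ = d·√n ⇒ n = (δ/d)² = (3.242 / 0.97)² = 11.17.
Rounding up, n = 12.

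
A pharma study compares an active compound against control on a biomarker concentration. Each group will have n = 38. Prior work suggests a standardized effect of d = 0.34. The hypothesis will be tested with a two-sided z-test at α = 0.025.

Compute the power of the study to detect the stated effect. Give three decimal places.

Noncentrality parameter: δ = d·√(n/2) = 0.34 × √(38/2) = 1.4820
Critical value for a two-sided test at α = 0.025: z_{α/2} = 2.241.
Power = Φ(δ − 2.241) + Φ(−δ − 2.241) = Φ(-0.759) + Φ(-3.723) = 0.2238 + 0.0001 = 0.2239.

Power ≈ 0.224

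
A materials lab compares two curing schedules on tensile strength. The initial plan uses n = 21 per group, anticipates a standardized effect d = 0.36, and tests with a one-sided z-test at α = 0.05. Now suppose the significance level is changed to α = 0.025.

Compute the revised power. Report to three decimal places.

δ = d·√(n/2) = 0.36 × √(21/2) = 1.1665 (unchanged). New critical value: z_{0.025} = 1.960.
Revised power = P(Z > 1.960 − δ) = Φ(-0.793) = 0.2138.

Power ≈ 0.214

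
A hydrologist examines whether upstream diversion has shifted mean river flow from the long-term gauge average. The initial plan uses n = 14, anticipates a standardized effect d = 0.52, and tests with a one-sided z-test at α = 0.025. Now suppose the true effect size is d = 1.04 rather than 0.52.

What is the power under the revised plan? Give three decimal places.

Power ≈ 0.973

With d = 1.04: δ = d·√n = 1.04 × √14 = 3.8913. Critical value z_{0.025} = 1.960.
Revised power = P(Z > 1.960 − δ) = Φ(1.931) = 0.9733.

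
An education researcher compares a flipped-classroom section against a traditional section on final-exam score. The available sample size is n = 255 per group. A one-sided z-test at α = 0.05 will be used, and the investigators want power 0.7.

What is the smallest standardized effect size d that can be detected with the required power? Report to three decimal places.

d ≈ 0.192

Required noncentrality: δ = z_{0.05} + z_{0.30} = 1.645 + 0.524 = 2.169.
δ = d·√(n/2) ⇒ d = δ/√(n/2) = 2.169/√(255/2) = 0.1921.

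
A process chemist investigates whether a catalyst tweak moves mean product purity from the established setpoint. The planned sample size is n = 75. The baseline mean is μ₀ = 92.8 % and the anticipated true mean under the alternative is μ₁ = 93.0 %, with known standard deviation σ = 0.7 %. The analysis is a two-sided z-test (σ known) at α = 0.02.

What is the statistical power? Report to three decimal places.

Standardized effect: d = |μ₁ − μ₀| / σ = |93.0 − 92.8| / 0.7 = 0.2857
Noncentrality parameter: δ = d·√n = 0.2857 × √75 = 2.4744
Two-sided α = 0.02 → critical value z_{0.01} = 2.326.
Power = Φ(δ − 2.326) + Φ(−δ − 2.326) = Φ(0.148) + Φ(-4.801) = 0.5588 + 0.0000 = 0.5588.

Power ≈ 0.559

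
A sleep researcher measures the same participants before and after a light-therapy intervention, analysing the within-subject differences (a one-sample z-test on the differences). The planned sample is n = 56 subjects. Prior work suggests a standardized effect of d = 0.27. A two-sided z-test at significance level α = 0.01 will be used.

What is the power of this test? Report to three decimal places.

Noncentrality parameter: δ = d·√n = 0.27 × √56 = 2.0205
Two-sided α = 0.01 → critical value z_{0.005} = 2.576.
Power = Φ(δ − 2.576) + Φ(−δ − 2.576) = Φ(-0.555) + Φ(-4.596) = 0.2893 + 0.0000 = 0.2893.

Power ≈ 0.289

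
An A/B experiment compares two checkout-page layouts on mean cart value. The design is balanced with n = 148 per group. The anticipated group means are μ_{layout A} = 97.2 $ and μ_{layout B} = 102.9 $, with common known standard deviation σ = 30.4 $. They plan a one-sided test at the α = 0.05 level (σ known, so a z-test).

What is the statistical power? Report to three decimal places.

Power ≈ 0.487

Standardized effect: d = |μ_{layout A} − μ_{layout B}| / σ = |97.2 − 102.9| / 30.4 = 0.1875
Noncentrality parameter: δ = d·√(n/2) = 0.1875 × √(148/2) = 1.6129
Critical value for a one-sided test at α = 0.05: z_α = 1.645.
Power = P(Z > 1.645 − δ) = Φ(-0.032) = 0.4873.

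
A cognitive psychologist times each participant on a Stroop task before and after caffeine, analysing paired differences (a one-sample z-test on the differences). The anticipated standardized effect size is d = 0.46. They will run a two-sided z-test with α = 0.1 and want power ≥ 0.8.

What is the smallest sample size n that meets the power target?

Set Φ(δ − 1.645) = 0.8; then δ − 1.645 = Φ⁻¹(0.8) = 0.842, giving δ = 2.486.
(The Φ(−δ − z_{α/2}) term is vanishingly small for δ > 0 and is dropped in the standard sample-size formula.)
δ = d·√n ⇒ n = (δ/d)² = (2.486 / 0.46)² = 29.22.
Rounding up, n = 30.

n = 30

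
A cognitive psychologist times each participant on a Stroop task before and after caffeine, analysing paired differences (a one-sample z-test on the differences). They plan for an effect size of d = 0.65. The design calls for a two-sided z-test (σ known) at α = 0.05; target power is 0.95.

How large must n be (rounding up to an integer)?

n = 31

Set Φ(δ − 1.960) = 0.95; then δ − 1.960 = Φ⁻¹(0.95) = 1.645, giving δ = 3.605.
(For δ > 0 the lower-tail rejection region contributes negligibly to power, so the one-term inversion is standard.)
δ = d·√n ⇒ n = (δ/d)² = (3.605 / 0.65)² = 30.76.
Rounding up, n = 31.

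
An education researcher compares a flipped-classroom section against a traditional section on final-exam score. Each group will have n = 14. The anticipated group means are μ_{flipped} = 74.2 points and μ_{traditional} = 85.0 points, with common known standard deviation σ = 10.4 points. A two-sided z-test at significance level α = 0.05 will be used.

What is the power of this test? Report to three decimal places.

Power ≈ 0.785

Standardized effect: d = |μ_{flipped} − μ_{traditional}| / σ = |74.2 − 85.0| / 10.4 = 1.0385
Noncentrality parameter: δ = d·√(n/2) = 1.0385 × √(14/2) = 2.7475
Two-sided α = 0.05 → critical value z_{0.025} = 1.960.
Power = Φ(δ − 1.960) + Φ(−δ − 1.960) = Φ(0.788) + Φ(-4.707) = 0.7845 + 0.0000 = 0.7845.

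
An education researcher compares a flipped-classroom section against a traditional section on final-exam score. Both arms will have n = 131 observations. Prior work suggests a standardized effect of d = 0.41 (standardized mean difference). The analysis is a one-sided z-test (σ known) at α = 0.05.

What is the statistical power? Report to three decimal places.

Power ≈ 0.953

Noncentrality parameter: δ = d·√(n/2) = 0.41 × √(131/2) = 3.3182
Critical value for a one-sided test at α = 0.05: z_α = 1.645.
Power = P(Z > 1.645 − δ) = Φ(1.673) = 0.9529.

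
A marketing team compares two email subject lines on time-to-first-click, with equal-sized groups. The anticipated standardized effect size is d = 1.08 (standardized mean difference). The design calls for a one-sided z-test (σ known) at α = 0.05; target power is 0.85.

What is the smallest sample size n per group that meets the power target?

Set Φ(δ − 1.645) = 0.85; then δ − 1.645 = Φ⁻¹(0.85) = 1.036, giving δ = 2.681.
δ = d·√(n/2) ⇒ n = 2(δ/d)² = 2 × (2.681 / 1.08)² = 12.33.
Rounding up, n = 13 per group.

n = 13 per group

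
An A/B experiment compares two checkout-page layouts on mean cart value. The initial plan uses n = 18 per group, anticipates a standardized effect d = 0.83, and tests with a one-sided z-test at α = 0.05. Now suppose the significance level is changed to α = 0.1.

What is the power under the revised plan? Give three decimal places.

δ = d·√(n/2) = 0.83 × √(18/2) = 2.4900 (unchanged). New critical value: z_{0.1} = 1.282.
Revised power = P(Z > 1.282 − δ) = Φ(1.208) = 0.8866.

Power ≈ 0.887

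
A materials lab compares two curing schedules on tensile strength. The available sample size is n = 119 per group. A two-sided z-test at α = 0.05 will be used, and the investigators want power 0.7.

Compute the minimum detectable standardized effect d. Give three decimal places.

Need Φ(δ − 1.960) = 0.7, so δ = 1.960 + 0.524 = 2.484.
(Lower-tail contribution to power is negligible for δ > 0.)
δ = d·√(n/2) ⇒ d = δ/√(n/2) = 2.484/√(119/2) = 0.3221.

d ≈ 0.322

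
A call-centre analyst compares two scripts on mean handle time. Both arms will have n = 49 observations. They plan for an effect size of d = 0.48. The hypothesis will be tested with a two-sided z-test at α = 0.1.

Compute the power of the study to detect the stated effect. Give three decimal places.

Noncentrality parameter: δ = d·√(n/2) = 0.48 × √(49/2) = 2.3759
Two-sided α = 0.1 → critical value z_{0.05} = 1.645.
Power = Φ(δ − 1.645) + Φ(−δ − 1.645) = Φ(0.731) + Φ(-4.021) = 0.7676 + 0.0000 = 0.7676.

Power ≈ 0.768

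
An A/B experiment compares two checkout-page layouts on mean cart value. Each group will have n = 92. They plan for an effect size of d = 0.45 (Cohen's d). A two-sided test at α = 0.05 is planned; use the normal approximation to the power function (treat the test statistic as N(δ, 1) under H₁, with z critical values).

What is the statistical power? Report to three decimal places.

Noncentrality parameter: δ = d·√(n/2) = 0.45 × √(92/2) = 3.0520
Two-sided α = 0.05 → critical value z_{0.025} = 1.960.
Power = Φ(δ − 1.960) + Φ(−δ − 1.960) = Φ(1.092) + Φ(-5.012) = 0.8626 + 0.0000 = 0.8626.

Power ≈ 0.863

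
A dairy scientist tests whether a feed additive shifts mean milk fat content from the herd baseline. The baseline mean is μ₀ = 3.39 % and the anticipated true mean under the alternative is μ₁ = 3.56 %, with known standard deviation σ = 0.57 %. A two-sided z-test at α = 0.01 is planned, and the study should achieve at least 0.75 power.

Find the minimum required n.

Standardized effect: d = |μ₁ − μ₀| / σ = |3.56 − 3.39| / 0.57 = 0.2982
For power 0.75 need Φ(δ − z_{0.005}) = 0.75, so δ = z_{0.005} + z_{0.25} = 2.576 + 0.674 = 3.250.
(The Φ(−δ − z_{α/2}) term is vanishingly small for δ > 0 and is dropped in the standard sample-size formula.)
δ = d·√n ⇒ n = (δ/d)² = (3.250 / 0.2982)² = 118.77.
Round up to the next whole unit.

n = 119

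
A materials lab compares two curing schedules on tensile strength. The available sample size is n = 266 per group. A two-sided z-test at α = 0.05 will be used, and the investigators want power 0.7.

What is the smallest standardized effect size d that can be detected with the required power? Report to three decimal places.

Need Φ(δ − 1.960) = 0.7, so δ = 1.960 + 0.524 = 2.484.
(The second rejection-region term Φ(−δ − z_{α/2}) is negligible and dropped.)
δ = d·√(n/2) ⇒ d = δ/√(n/2) = 2.484/√(266/2) = 0.2154.

d ≈ 0.215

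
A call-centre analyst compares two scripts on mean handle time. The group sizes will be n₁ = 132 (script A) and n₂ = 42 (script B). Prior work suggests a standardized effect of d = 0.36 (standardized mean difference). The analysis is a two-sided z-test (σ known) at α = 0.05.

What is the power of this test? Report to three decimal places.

Power ≈ 0.529

Noncentrality parameter: δ = d / √(1/n₁ + 1/n₂) = 0.36 / √(1/132 + 1/42) = 2.0321
Two-sided α = 0.05 → critical value z_{0.025} = 1.960.
Power = Φ(δ − 1.960) + Φ(−δ − 1.960) = Φ(0.072) + Φ(-3.992) = 0.5287 + 0.0000 = 0.5288.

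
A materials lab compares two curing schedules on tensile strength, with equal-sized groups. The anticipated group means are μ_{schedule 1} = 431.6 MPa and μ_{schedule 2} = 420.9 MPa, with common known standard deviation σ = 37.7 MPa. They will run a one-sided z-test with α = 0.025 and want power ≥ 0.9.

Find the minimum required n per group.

Standardized effect: d = |μ_{schedule 1} − μ_{schedule 2}| / σ = |431.6 − 420.9| / 37.7 = 0.2838
For power 0.9 need Φ(δ − z_{0.025}) = 0.9, so δ = z_{0.025} + z_{0.10} = 1.960 + 1.282 = 3.242.
δ = d·√(n/2) ⇒ n = 2(δ/d)² = 2 × (3.242 / 0.2838)² = 260.88.
Round up to the next whole unit.

n = 261 per group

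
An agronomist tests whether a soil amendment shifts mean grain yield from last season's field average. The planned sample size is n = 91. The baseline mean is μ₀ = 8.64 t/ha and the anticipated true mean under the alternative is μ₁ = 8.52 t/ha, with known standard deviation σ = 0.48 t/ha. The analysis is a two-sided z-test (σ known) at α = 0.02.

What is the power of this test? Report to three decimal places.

Power ≈ 0.523

Standardized effect: d = |μ₁ − μ₀| / σ = |8.52 − 8.64| / 0.48 = 0.2500
Noncentrality parameter: δ = d·√n = 0.2500 × √91 = 2.3848
Two-sided α = 0.02 → critical value z_{0.01} = 2.326.
Power = Φ(δ − 2.326) + Φ(−δ − 2.326) = Φ(0.059) + Φ(-4.711) = 0.5233 + 0.0000 = 0.5233.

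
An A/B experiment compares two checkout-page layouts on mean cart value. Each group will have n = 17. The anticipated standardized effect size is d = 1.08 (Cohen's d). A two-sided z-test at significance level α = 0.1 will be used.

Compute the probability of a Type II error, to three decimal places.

Noncentrality parameter: δ = d·√(n/2) = 1.08 × √(17/2) = 3.1487
Critical value for a two-sided test at α = 0.1: z_{α/2} = 1.645.
Power = Φ(δ − 1.645) + Φ(−δ − 1.645) = Φ(1.504) + Φ(-4.794) = 0.9337 + 0.0000 = 0.9337.
Type II error: β = 1 − power = 1 − 0.9337 = 0.0663.

β ≈ 0.066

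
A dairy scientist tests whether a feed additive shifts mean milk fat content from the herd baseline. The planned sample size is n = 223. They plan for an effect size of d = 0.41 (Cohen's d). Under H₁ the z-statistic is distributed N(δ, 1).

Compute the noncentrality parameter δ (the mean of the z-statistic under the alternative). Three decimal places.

δ ≈ 6.123

The noncentrality parameter scales effect size by the design's sample-size factor: δ = d·√n = 0.41 × √223 = 6.1226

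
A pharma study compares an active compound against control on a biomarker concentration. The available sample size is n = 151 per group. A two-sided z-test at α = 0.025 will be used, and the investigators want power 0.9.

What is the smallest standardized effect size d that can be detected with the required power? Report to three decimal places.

d ≈ 0.405

Required noncentrality: δ = z_{0.0125} + z_{0.10} = 2.241 + 1.282 = 3.523.
(Lower-tail contribution to power is negligible for δ > 0.)
δ = d·√(n/2) ⇒ d = δ/√(n/2) = 3.523/√(151/2) = 0.4054.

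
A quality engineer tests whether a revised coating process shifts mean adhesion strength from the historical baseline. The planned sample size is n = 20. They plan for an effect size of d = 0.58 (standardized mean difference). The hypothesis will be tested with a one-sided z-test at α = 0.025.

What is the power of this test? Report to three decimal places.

Noncentrality parameter: δ = d·√n = 0.58 × √20 = 2.5938
One-sided α = 0.025 → critical value z_{0.025} = 1.960.
Power = Φ(δ − 1.960) = Φ(0.634) = 0.7369.

Power ≈ 0.737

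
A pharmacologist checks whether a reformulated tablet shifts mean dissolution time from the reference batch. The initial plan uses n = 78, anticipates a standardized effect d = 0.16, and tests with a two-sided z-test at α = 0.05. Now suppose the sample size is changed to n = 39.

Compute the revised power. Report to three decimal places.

Power ≈ 0.170

With n = 39: δ = d·√n = 0.16 × √39 = 0.9992. Critical value z_{0.025} = 1.960.
Revised power = Φ(δ − 1.960) + Φ(−δ − 1.960) = Φ(-0.961) + Φ(-2.959) = 0.1683 + 0.0015 = 0.1699.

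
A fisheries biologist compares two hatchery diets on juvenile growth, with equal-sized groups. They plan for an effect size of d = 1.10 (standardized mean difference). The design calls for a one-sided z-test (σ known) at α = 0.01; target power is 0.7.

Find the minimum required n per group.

Set Φ(δ − 2.326) = 0.7; then δ − 2.326 = Φ⁻¹(0.7) = 0.524, giving δ = 2.851.
δ = d·√(n/2) ⇒ n = 2(δ/d)² = 2 × (2.851 / 1.10)² = 13.43.
Round up to the next whole unit.

n = 14 per group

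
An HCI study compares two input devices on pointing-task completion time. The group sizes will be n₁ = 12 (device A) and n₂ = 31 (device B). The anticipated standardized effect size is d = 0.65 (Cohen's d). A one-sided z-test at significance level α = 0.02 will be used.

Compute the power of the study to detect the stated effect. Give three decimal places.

Power ≈ 0.444

Noncentrality parameter: δ = d / √(1/n₁ + 1/n₂) = 0.65 / √(1/12 + 1/31) = 1.9118
Critical value for a one-sided test at α = 0.02: z_α = 2.054.
Power = P(Z > 2.054 − δ) = Φ(-0.142) = 0.4436.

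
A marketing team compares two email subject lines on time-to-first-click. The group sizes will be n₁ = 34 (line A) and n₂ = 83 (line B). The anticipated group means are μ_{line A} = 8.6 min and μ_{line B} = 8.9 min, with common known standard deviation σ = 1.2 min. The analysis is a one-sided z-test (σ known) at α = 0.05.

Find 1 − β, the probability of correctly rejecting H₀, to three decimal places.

Power ≈ 0.338

Standardized effect: d = |μ_{line A} − μ_{line B}| / σ = |8.6 − 8.9| / 1.2 = 0.2500
Noncentrality parameter: δ = d / √(1/n₁ + 1/n₂) = 0.2500 / √(1/34 + 1/83) = 1.2278
Critical value for a one-sided test at α = 0.05: z_α = 1.645.
Power = Φ(δ − 1.645) = Φ(-0.417) = 0.3383.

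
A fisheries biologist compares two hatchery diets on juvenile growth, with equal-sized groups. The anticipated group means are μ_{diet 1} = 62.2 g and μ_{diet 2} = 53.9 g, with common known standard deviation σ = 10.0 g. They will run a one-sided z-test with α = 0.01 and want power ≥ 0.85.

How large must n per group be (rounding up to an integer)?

n = 33 per group

Standardized effect: d = |μ_{diet 1} − μ_{diet 2}| / σ = |62.2 − 53.9| / 10.0 = 0.8300
For power 0.85 need Φ(δ − z_{0.01}) = 0.85, so δ = z_{0.01} + z_{0.15} = 2.326 + 1.036 = 3.363.
δ = d·√(n/2) ⇒ n = 2(δ/d)² = 2 × (3.363 / 0.8300)² = 32.83.
Rounding up, n = 33 per group.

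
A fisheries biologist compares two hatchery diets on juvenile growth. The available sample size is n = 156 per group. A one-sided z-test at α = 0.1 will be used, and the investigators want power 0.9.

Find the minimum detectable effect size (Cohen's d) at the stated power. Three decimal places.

d ≈ 0.290

Need Φ(δ − 1.282) = 0.9, so δ = 1.282 + 1.282 = 2.563.
δ = d·√(n/2) ⇒ d = δ/√(n/2) = 2.563/√(156/2) = 0.2902.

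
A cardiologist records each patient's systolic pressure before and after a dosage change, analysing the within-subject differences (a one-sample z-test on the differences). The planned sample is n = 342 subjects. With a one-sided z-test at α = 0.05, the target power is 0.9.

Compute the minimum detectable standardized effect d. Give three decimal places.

d ≈ 0.158

Required noncentrality: δ = z_{0.05} + z_{0.10} = 1.645 + 1.282 = 2.926.
δ = d·√n ⇒ d = δ/√n = 2.926/√342 = 0.1582.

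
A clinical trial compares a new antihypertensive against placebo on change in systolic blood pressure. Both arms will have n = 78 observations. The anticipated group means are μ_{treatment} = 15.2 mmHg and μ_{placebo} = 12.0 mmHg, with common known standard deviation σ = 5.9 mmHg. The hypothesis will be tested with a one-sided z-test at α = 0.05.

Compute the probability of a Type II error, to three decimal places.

β ≈ 0.041

Standardized effect: d = |μ_{treatment} − μ_{placebo}| / σ = |15.2 − 12.0| / 5.9 = 0.5424
Noncentrality parameter: δ = d·√(n/2) = 0.5424 × √(78/2) = 3.3871
Critical value for a one-sided test at α = 0.05: z_α = 1.645.
Power = P(Z > 1.645 − δ) = Φ(1.742) = 0.9593.
Type II error: β = 1 − power = 1 − 0.9593 = 0.0407.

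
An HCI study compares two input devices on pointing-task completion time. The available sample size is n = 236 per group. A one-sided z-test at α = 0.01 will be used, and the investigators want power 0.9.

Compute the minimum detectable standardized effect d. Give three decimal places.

Required noncentrality: δ = z_{0.01} + z_{0.10} = 2.326 + 1.282 = 3.608.
δ = d·√(n/2) ⇒ d = δ/√(n/2) = 3.608/√(236/2) = 0.3321.

d ≈ 0.332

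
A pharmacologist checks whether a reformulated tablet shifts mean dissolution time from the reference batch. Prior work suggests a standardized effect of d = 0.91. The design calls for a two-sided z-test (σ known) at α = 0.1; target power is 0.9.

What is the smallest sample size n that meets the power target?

Set Φ(δ − 1.645) = 0.9; then δ − 1.645 = Φ⁻¹(0.9) = 1.282, giving δ = 2.926.
(The Φ(−δ − z_{α/2}) term is vanishingly small for δ > 0 and is dropped in the standard sample-size formula.)
δ = d·√n ⇒ n = (δ/d)² = (2.926 / 0.91)² = 10.34.
Rounding up, n = 11.

n = 11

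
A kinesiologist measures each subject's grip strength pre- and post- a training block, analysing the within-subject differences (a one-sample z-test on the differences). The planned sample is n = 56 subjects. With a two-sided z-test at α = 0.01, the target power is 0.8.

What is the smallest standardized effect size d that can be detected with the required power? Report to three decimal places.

Need Φ(δ − 2.576) = 0.8, so δ = 2.576 + 0.842 = 3.417.
(The second rejection-region term Φ(−δ − z_{α/2}) is negligible and dropped.)
δ = d·√n ⇒ d = δ/√n = 3.417/√56 = 0.4567.

d ≈ 0.457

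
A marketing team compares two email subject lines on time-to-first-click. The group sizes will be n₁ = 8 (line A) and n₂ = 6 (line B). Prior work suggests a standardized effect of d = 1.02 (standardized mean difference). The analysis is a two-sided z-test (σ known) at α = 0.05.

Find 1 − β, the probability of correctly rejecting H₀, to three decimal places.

Power ≈ 0.472

Noncentrality parameter: δ = d / √(1/n₁ + 1/n₂) = 1.02 / √(1/8 + 1/6) = 1.8887
Two-sided α = 0.05 → critical value z_{0.025} = 1.960.
Power = Φ(δ − 1.960) + Φ(−δ − 1.960) = Φ(-0.071) + Φ(-3.849) = 0.4716 + 0.0001 = 0.4716.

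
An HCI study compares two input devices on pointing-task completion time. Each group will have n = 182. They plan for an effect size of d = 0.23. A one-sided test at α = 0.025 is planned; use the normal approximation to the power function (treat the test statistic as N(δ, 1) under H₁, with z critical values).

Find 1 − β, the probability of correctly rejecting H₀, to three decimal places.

Noncentrality parameter: δ = d·√(n/2) = 0.23 × √(182/2) = 2.1941
One-sided α = 0.025 → critical value z_{0.025} = 1.960.
Power = P(Z > 1.960 − δ) = Φ(0.234) = 0.5925.

Power ≈ 0.593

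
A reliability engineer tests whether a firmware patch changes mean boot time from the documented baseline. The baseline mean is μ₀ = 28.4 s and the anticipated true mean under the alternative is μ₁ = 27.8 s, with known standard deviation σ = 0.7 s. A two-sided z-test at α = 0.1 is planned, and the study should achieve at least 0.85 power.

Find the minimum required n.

Standardized effect: d = |μ₁ − μ₀| / σ = |27.8 − 28.4| / 0.7 = 0.8571
Set Φ(δ − 1.645) = 0.85; then δ − 1.645 = Φ⁻¹(0.85) = 1.036, giving δ = 2.681.
(The Φ(−δ − z_{α/2}) term is vanishingly small for δ > 0 and is dropped in the standard sample-size formula.)
δ = d·√n ⇒ n = (δ/d)² = (2.681 / 0.8571)² = 9.79.
Rounding up, n = 10.

n = 10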